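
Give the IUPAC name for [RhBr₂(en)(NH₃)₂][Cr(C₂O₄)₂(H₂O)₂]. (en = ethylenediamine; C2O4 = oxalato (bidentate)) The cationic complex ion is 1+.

Both ions are complex: the cation is named first with the plain metal name, the anion second with the -ate form; each ion's ligands are alphabetised independently.
The complex cation is given as 1+; its ligand charges sum to -2, so Rh = +3.
A 1:1 salt means the anion carries the equal and opposite charge, 1−.
Anion: ligand charges sum to -4; for the ion to be 1−, Cr = +3.

diamminedibromo(ethylenediamine)rhodium(III) diaquadioxalatochromate(III)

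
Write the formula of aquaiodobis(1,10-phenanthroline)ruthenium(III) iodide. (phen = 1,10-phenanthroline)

Ligands: 2 1,10-phenanthroline (phen, neutral), 1 aqua (H2O, neutral), 1 iodo (I, -1). Ligand charge sum = -1.
Charge balance with iodide (-1) requires 1 complex ion per 2 iodide.

[Ru(H2O)I(phen)2]I2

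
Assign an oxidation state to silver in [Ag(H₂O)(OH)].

No counter-ion: the bracketed complex is neutral.
Ligand charges: 1×OH = -1; 1×H2O neutral; sum -1.
Ag + (-1) = 0 ⇒ Ag is +1.

+1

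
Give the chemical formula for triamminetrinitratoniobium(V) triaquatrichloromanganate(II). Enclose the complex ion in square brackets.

[Nb(NH3)3(NO3)3][MnCl3(H2O)3]2

Cation [Nb…]: ligand charges -3, Nb(V) ⇒ ion charge 2+.
Anion [Mn…]: ligand charges -3, Mn(II) ⇒ ion charge 1−.
One 2+ cation requires 2 of the 1− anion.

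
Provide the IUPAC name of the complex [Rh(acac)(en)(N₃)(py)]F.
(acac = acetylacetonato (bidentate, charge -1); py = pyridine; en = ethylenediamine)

The 1 fluoride counter-ion carries a total charge of -1, so each complex ion is 1+.
Ligand charges: 1×azido (-1 each), 1×acetylacetonato (-1 each), 1×pyridine (neutral), 1×ethylenediamine (neutral); total -2. So Rh + (-2) = 1+, giving Rh = +3.
Ligands are named alphabetically: acetylacetonato before azido before ethylenediamine before pyridine.

(acetylacetonato)azido(ethylenediamine)(pyridine)rhodium(III) fluoride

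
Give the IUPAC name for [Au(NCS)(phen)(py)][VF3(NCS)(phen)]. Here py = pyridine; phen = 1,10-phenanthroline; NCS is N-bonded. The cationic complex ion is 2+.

isothiocyanato(1,10-phenanthroline)(pyridine)gold(III) trifluoroisothiocyanato(1,10-phenanthroline)vanadate(II)

The complex cation is given as 2+; its ligand charges sum to -1, so Au = +3.
A 1:1 salt means the anion carries the equal and opposite charge, 2−.
Anion: ligand charges sum to -4; for the ion to be 2−, V = +2.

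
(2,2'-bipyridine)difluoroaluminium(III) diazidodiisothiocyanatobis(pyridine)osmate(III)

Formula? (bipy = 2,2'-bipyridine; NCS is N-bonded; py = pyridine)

[Al(bipy)F2][Os(N3)2(NCS)2(py)2]

Cation [Al…]: ligand charges -2, Al(III) ⇒ ion charge 1+.
Anion [Os…]: ligand charges -4, Os(III) ⇒ ion charge 1−.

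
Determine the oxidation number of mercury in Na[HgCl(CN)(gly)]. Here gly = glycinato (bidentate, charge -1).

+2

1 sodium outside the brackets (+1 each) → the complex ion is 1−.
Ligand charges: 1×CN = -1; 1×gly = -1; 1×Cl = -1; sum -3.
Hg + (-3) = 1− ⇒ Hg is +2.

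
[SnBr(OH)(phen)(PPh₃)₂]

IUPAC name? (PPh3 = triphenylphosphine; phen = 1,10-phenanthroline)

bromohydroxo(1,10-phenanthroline)bis(triphenylphosphine)tin(II)

There is no counter-ion, so the complex is neutral overall.
Ligand charges: 2×triphenylphosphine (neutral), 1×hydroxo (-1 each), 1×1,10-phenanthroline (neutral), 1×bromo (-1 each); total -2. So Sn + (-2) = 0, giving Sn = +2.
Ligands are named alphabetically: bromo before hydroxo before phenanthroline before triphenylphosphine.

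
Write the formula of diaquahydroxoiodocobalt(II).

[Co(H2O)2I(OH)]

Ligands: 1 iodo (I, -1), 2 aqua (H2O, neutral), 1 hydroxo (OH, -1). Ligand charge sum = -2.
With Co in oxidation state +2, the complex ion is [Co...].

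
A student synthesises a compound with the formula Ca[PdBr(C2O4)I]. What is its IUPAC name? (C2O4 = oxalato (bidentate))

The 1 calcium counter-ion carries a total charge of +2, so each complex ion is 2−.
Ligand charges: 1×bromo (-1 each), 1×iodo (-1 each), 1×oxalato (-2 each); total -4. So Pd + (-4) = 2−, giving Pd = +2.
The complex ion is anionic, so palladium takes the -ate form palladate(II).

calcium bromoiodooxalatopalladate(II)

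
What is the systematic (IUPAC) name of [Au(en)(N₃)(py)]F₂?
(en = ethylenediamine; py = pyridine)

azido(ethylenediamine)(pyridine)gold(III) fluoride

The 2 fluoride counter-ions carry a total charge of -2, so each complex ion is 2+.
Ligand charges: 1×azido (-1 each), 1×ethylenediamine (neutral), 1×pyridine (neutral); total -1. So Au + (-1) = 2+, giving Au = +3.
Ligands are named alphabetically: azido before ethylenediamine before pyridine.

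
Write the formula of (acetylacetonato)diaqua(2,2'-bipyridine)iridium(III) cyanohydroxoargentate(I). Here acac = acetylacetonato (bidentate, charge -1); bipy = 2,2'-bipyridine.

[Ir(acac)(bipy)(H2O)2][Ag(CN)(OH)]2

Cation [Ir…]: ligand charges -1, Ir(III) ⇒ ion charge 2+.
Anion [Ag…]: ligand charges -2, Ag(I) ⇒ ion charge 1−.
One 2+ cation requires 2 of the 1− anion.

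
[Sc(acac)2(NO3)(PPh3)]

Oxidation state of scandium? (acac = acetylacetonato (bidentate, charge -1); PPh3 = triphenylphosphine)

+3

No counter-ion: the bracketed complex is neutral.
Ligand charges: 2×acac = -2; 1×NO3 = -1; 1×PPh3 neutral; sum -3.
Sc + (-3) = 0 ⇒ Sc is +3.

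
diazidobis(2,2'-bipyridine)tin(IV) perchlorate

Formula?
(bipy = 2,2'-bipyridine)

Ligands: 2 2,2'-bipyridine (bipy, neutral), 2 azido (N3, -1). Ligand charge sum = -2.
Charge balance with perchlorate (-1) requires 1 complex ion per 2 perchlorate.

[Sn(bipy)2(N3)2](ClO4)2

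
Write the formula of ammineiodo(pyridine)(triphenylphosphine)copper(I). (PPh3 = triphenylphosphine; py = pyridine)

[CuI(NH3)(PPh3)(py)]

Ligands: 1 triphenylphosphine (PPh3, neutral), 1 pyridine (py, neutral), 1 iodo (I, -1), 1 ammine (NH3, neutral). Ligand charge sum = -1.
With Cu in oxidation state +1, the complex ion is [Cu...].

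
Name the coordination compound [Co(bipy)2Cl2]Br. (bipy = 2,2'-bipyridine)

The 1 bromide counter-ion carries a total charge of -1, so each complex ion is 1+.
Ligand charges: 2×2,2'-bipyridine (neutral), 2×chloro (-1 each); total -2. So Co + (-2) = 1+, giving Co = +3.
Ligands are named alphabetically: bipyridine before chloro.

bis(2,2'-bipyridine)dichlorocobalt(III) bromide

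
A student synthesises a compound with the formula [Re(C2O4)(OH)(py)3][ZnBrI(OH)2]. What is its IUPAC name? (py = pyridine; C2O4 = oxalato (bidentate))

hydroxooxalatotris(pyridine)rhenium(V) bromodihydroxoiodozincate(II)

Both ions are complex: the cation is named first with the plain metal name, the anion second with the -ate form; each ion's ligands are alphabetised independently.
Zinc is always +2 in its complexes; the anion's ligand charges sum to -4, so the complex anion is 2−.
A 1:1 salt means the cation carries the equal and opposite charge, 2+.
Cation: ligand charges sum to -3; for the ion to be 2+, Re = +5.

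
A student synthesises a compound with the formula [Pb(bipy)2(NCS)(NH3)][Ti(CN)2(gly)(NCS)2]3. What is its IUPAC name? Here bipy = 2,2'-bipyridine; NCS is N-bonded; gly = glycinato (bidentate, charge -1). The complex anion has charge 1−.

amminebis(2,2'-bipyridine)isothiocyanatolead(IV) dicyano(glycinato)diisothiocyanatotitanate(IV)

Both ions are complex: the cation is named first with the plain metal name, the anion second with the -ate form; each ion's ligands are alphabetised independently.
The complex anion is given as 1−; its ligand charges sum to -5, so Ti = +4.
With 3 anions per cation, the cation must be 3×1 = 3+.
Cation: ligand charges sum to -1; for the ion to be 3+, Pb = +4.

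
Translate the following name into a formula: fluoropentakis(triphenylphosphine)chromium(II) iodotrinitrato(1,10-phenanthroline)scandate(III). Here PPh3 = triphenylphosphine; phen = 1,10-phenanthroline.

[CrF(PPh3)5][ScI(NO3)3(phen)]

Cation [Cr…]: ligand charges -1, Cr(II) ⇒ ion charge 1+.
Anion [Sc…]: ligand charges -4, Sc(III) ⇒ ion charge 1−.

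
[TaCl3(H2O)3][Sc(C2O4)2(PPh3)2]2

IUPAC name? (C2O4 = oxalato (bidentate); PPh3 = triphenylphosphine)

Both ions are complex: the cation is named first with the plain metal name, the anion second with the -ate form; each ion's ligands are alphabetised independently.
Scandium is always +3 in its complexes; the anion's ligand charges sum to -4, so the complex anion is 1−.
With 2 anions per cation, the cation must be 2×1 = 2+.
Cation: ligand charges sum to -3; for the ion to be 2+, Ta = +5.

triaquatrichlorotantalum(V) dioxalatobis(triphenylphosphine)scandate(III)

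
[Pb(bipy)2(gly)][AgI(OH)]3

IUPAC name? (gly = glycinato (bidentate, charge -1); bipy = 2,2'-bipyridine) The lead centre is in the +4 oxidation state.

Pb is given as +4; the cation's ligand charges sum to -1, so the complex cation is 3+.
With 3 anions per cation, each anion must be 3/3 = 1−.
Anion: ligand charges sum to -2; for the ion to be 1−, Ag = +1.

bis(2,2'-bipyridine)(glycinato)lead(IV) hydroxoiodoargentate(I)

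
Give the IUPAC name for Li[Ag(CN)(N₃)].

The 1 lithium counter-ion carries a total charge of +1, so each complex ion is 1−.
Ligand charges: 1×azido (-1 each), 1×cyano (-1 each); total -2. So Ag + (-2) = 1−, giving Ag = +1.
Ligands are named alphabetically: azido before cyano.
The complex ion is anionic, so silver takes the -ate form argentate(I).

lithium azidocyanoargentate(I)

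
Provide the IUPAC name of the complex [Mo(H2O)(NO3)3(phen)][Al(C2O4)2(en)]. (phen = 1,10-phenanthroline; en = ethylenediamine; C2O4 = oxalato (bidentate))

aquatrinitrato(1,10-phenanthroline)molybdenum(IV) (ethylenediamine)dioxalatoaluminate(III)

Both ions are complex: the cation is named first with the plain metal name, the anion second with the -ate form; each ion's ligands are alphabetised independently.
Aluminium is always +3 in its complexes; the anion's ligand charges sum to -4, so the complex anion is 1−.
A 1:1 salt means the cation carries the equal and opposite charge, 1+.
Cation: ligand charges sum to -3; for the ion to be 1+, Mo = +4.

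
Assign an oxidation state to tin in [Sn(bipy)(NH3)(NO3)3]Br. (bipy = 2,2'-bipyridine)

1 bromide outside the brackets (-1 each) → the complex ion is 1+.
Ligand charges: 3×NO3 = -3; 1×bipy neutral; 1×NH3 neutral; sum -3.
Sn + (-3) = 1+ ⇒ Sn is +4.

+4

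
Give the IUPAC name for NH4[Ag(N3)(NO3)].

The 1 ammonium counter-ion carries a total charge of +1, so each complex ion is 1−.
Ligand charges: 1×azido (-1 each), 1×nitrato (-1 each); total -2. So Ag + (-2) = 1−, giving Ag = +1.
Ligands are named alphabetically: azido before nitrato.
The complex ion is anionic, so silver takes the -ate form argentate(I).

ammonium azidonitratoargentate(I)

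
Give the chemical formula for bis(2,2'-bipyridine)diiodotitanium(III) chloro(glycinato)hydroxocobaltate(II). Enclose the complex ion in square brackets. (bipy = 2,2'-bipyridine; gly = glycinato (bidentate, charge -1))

[Ti(bipy)2I2][CoCl(gly)(OH)]

Cation [Ti…]: ligand charges -2, Ti(III) ⇒ ion charge 1+.
Anion [Co…]: ligand charges -3, Co(II) ⇒ ion charge 1−.
One 1+ cation balances one 1− anion.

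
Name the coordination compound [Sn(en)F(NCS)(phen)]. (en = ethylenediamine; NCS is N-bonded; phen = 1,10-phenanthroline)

(ethylenediamine)fluoroisothiocyanato(1,10-phenanthroline)tin(II)

There is no counter-ion, so the complex is neutral overall.
Ligand charges: 1×fluoro (-1 each), 1×ethylenediamine (neutral), 1×isothiocyanato (-1 each), 1×1,10-phenanthroline (neutral); total -2. So Sn + (-2) = 0, giving Sn = +2.
Ligands are named alphabetically: ethylenediamine before fluoro before isothiocyanato before phenanthroline.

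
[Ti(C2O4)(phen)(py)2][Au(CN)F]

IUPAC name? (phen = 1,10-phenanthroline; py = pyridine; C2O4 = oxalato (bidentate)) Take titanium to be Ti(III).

oxalato(1,10-phenanthroline)bis(pyridine)titanium(III) cyanofluoroaurate(I)

Ti is given as +3; the cation's ligand charges sum to -2, so the complex cation is 1+.
A 1:1 salt means the anion carries the equal and opposite charge, 1−.
Anion: ligand charges sum to -2; for the ion to be 1−, Au = +1.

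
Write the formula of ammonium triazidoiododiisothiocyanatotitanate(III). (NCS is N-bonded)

Ligands: 1 iodo (I, -1), 2 isothiocyanato (NCS, -1), 3 azido (N3, -1). Ligand charge sum = -6.
Charge balance with ammonium (+1) requires 1 complex ion per 3 ammonium.

(NH4)3[TiI(N3)3(NCS)2]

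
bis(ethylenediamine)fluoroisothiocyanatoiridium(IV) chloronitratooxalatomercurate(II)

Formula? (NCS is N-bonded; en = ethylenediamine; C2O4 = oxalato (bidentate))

[Ir(en)2F(NCS)][Hg(C2O4)Cl(NO3)]

Cation [Ir…]: ligand charges -2, Ir(IV) ⇒ ion charge 2+.
Anion [Hg…]: ligand charges -4, Hg(II) ⇒ ion charge 2−.
One 2+ cation balances one 2− anion.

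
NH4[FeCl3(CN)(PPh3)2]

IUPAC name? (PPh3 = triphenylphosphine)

The 1 ammonium counter-ion carries a total charge of +1, so each complex ion is 1−.
Ligand charges: 2×triphenylphosphine (neutral), 3×chloro (-1 each), 1×cyano (-1 each); total -4. So Fe + (-4) = 1−, giving Fe = +3.
The complex ion is anionic, so iron takes the -ate form ferrate(III).

ammonium trichlorocyanobis(triphenylphosphine)ferrate(III)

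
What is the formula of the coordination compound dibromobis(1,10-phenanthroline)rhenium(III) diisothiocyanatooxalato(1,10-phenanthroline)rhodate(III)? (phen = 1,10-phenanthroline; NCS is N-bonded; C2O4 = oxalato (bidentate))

[ReBr2(phen)2][Rh(C2O4)(NCS)2(phen)]

Cation [Re…]: ligand charges -2, Re(III) ⇒ ion charge 1+.
Anion [Rh…]: ligand charges -4, Rh(III) ⇒ ion charge 1−.
One 1+ cation balances one 1− anion.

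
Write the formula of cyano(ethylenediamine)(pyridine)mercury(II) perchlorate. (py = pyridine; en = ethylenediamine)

[Hg(CN)(en)(py)]ClO4

Ligands: 1 pyridine (py, neutral), 1 cyano (CN, -1), 1 ethylenediamine (en, neutral). Ligand charge sum = -1.
Charge balance with perchlorate (-1) requires 1 complex ion per 1 perchlorate.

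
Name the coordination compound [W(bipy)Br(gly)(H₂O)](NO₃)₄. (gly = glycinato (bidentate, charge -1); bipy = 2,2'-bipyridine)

aqua(2,2'-bipyridine)bromo(glycinato)tungsten(VI) nitrate

The 4 nitrate counter-ions carry a total charge of -4, so each complex ion is 4+.
Ligand charges: 1×glycinato (-1 each), 1×aqua (neutral), 1×bromo (-1 each), 1×2,2'-bipyridine (neutral); total -2. So W + (-2) = 4+, giving W = +6.
Ligands are named alphabetically: aqua before bipyridine before bromo before glycinato.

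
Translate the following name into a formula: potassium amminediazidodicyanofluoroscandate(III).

Ligands: 2 cyano (CN, -1), 2 azido (N3, -1), 1 ammine (NH3, neutral), 1 fluoro (F, -1). Ligand charge sum = -5.
With Sc in oxidation state +3, the complex ion is [Sc...]^2−.
Charge balance with potassium (+1) requires 1 complex ion per 2 potassium.

K2[Sc(CN)2F(N3)2(NH3)]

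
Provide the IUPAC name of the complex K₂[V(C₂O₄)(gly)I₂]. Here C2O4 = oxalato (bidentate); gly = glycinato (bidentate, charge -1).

potassium (glycinato)diiodooxalatovanadate(III)

The 2 potassium counter-ions carry a total charge of +2, so each complex ion is 2−.
Ligand charges: 2×iodo (-1 each), 1×oxalato (-2 each), 1×glycinato (-1 each); total -5. So V + (-5) = 2−, giving V = +3.
The complex ion is anionic, so vanadium takes the -ate form vanadate(III).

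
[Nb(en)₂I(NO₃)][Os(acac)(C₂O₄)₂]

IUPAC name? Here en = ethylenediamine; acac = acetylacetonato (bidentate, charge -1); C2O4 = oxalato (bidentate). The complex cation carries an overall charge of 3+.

bis(ethylenediamine)iodonitratoniobium(V) (acetylacetonato)dioxalatoosmate(II)

The complex cation is given as 3+; its ligand charges sum to -2, so Nb = +5.
A 1:1 salt means the anion carries the equal and opposite charge, 3−.
Anion: ligand charges sum to -5; for the ion to be 3−, Os = +2.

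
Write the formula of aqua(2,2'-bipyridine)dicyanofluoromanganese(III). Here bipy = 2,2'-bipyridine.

[Mn(bipy)(CN)2F(H2O)]

Ligands: 1 2,2'-bipyridine (bipy, neutral), 1 aqua (H2O, neutral), 1 fluoro (F, -1), 2 cyano (CN, -1). Ligand charge sum = -3.
With Mn in oxidation state +3, the complex ion is [Mn...].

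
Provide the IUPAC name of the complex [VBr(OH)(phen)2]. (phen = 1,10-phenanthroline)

There is no counter-ion, so the complex is neutral overall.
Ligand charges: 1×hydroxo (-1 each), 2×1,10-phenanthroline (neutral), 1×bromo (-1 each); total -2. So V + (-2) = 0, giving V = +2.
Ligands are named alphabetically: bromo before hydroxo before phenanthroline.

bromohydroxobis(1,10-phenanthroline)vanadium(II)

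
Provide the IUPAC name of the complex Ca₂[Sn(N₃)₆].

The 2 calcium counter-ions carry a total charge of +4, so each complex ion is 4−.
Ligand charges: 6×azido (-1 each); total -6. So Sn + (-6) = 4−, giving Sn = +2.
The complex ion is anionic, so tin takes the -ate form stannate(II).

calcium hexaazidostannate(II)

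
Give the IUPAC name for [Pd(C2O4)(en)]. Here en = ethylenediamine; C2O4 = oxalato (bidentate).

(ethylenediamine)oxalatopalladium(II)

There is no counter-ion, so the complex is neutral overall.
Ligand charges: 1×ethylenediamine (neutral), 1×oxalato (-2 each); total -2. So Pd + (-2) = 0, giving Pd = +2.
Ligands are named alphabetically: ethylenediamine before oxalato.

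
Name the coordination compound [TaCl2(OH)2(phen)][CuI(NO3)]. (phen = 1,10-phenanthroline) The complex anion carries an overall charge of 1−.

dichlorodihydroxo(1,10-phenanthroline)tantalum(V) iodonitratocuprate(I)

Both ions are complex: the cation is named first with the plain metal name, the anion second with the -ate form; each ion's ligands are alphabetised independently.
The complex anion is given as 1−; its ligand charges sum to -2, so Cu = +1.
A 1:1 salt means the cation carries the equal and opposite charge, 1+.
Cation: ligand charges sum to -4; for the ion to be 1+, Ta = +5.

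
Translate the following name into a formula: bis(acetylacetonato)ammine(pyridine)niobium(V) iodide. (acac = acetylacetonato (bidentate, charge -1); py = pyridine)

Ligands: 2 acetylacetonato (acac, -1), 1 ammine (NH3, neutral), 1 pyridine (py, neutral). Ligand charge sum = -2.
With Nb in oxidation state +5, the complex ion is [Nb...]^3+.
Charge balance with iodide (-1) requires 1 complex ion per 3 iodide.

[Nb(acac)2(NH3)(py)]I3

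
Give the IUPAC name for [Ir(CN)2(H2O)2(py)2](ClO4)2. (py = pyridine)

The 2 perchlorate counter-ions carry a total charge of -2, so each complex ion is 2+.
Ligand charges: 2×pyridine (neutral), 2×cyano (-1 each), 2×aqua (neutral); total -2. So Ir + (-2) = 2+, giving Ir = +4.
Ligands are named alphabetically: aqua before cyano before pyridine.

diaquadicyanobis(pyridine)iridium(IV) perchlorate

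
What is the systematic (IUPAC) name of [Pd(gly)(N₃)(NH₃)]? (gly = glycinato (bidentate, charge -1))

There is no counter-ion, so the complex is neutral overall.
Ligand charges: 1×ammine (neutral), 1×azido (-1 each), 1×glycinato (-1 each); total -2. So Pd + (-2) = 0, giving Pd = +2.
Ligands are named alphabetically: ammine before azido before glycinato.

ammineazido(glycinato)palladium(II)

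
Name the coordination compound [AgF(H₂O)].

There is no counter-ion, so the complex is neutral overall.
Ligand charges: 1×aqua (neutral), 1×fluoro (-1 each); total -1. So Ag + (-1) = 0, giving Ag = +1.
Ligands are named alphabetically: aqua before fluoro.

aquafluorosilver(I)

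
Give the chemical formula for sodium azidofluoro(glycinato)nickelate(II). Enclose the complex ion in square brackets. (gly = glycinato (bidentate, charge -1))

Ligands: 1 fluoro (F, -1), 1 azido (N3, -1), 1 glycinato (gly, -1). Ligand charge sum = -3.
With Ni in oxidation state +2, the complex ion is [Ni...]^1−.
Charge balance with sodium (+1) requires 1 complex ion per 1 sodium.

Na[NiF(gly)(N3)]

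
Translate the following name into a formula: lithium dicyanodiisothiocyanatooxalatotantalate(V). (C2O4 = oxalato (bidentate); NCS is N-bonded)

Li[Ta(C2O4)(CN)2(NCS)2]

Ligands: 2 cyano (CN, -1), 1 oxalato (C2O4, -2), 2 isothiocyanato (NCS, -1). Ligand charge sum = -6.
With Ta in oxidation state +5, the complex ion is [Ta...]^1−.
Charge balance with lithium (+1) requires 1 complex ion per 1 lithium.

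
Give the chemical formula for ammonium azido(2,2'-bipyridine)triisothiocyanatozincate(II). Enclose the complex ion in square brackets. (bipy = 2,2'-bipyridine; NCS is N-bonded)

(NH4)2[Zn(bipy)(N3)(NCS)3]

Ligands: 1 2,2'-bipyridine (bipy, neutral), 1 azido (N3, -1), 3 isothiocyanato (NCS, -1). Ligand charge sum = -4.
With Zn in oxidation state +2, the complex ion is [Zn...]^2−.
Charge balance with ammonium (+1) requires 1 complex ion per 2 ammonium.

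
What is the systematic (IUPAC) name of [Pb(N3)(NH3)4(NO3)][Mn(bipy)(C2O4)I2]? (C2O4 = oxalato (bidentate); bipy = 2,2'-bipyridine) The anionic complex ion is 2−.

Both ions are complex: the cation is named first with the plain metal name, the anion second with the -ate form; each ion's ligands are alphabetised independently.
The complex anion is given as 2−; its ligand charges sum to -4, so Mn = +2.
A 1:1 salt means the cation carries the equal and opposite charge, 2+.
Cation: ligand charges sum to -2; for the ion to be 2+, Pb = +4.

tetraammineazidonitratolead(IV) (2,2'-bipyridine)diiodooxalatomanganate(II)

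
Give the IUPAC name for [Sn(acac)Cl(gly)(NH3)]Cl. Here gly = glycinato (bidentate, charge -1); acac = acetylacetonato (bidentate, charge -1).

The 1 chloride counter-ion carries a total charge of -1, so each complex ion is 1+.
Ligand charges: 1×chloro (-1 each), 1×ammine (neutral), 1×glycinato (-1 each), 1×acetylacetonato (-1 each); total -3. So Sn + (-3) = 1+, giving Sn = +4.
Ligands are named alphabetically: acetylacetonato before ammine before chloro before glycinato.

(acetylacetonato)amminechloro(glycinato)tin(IV) chloride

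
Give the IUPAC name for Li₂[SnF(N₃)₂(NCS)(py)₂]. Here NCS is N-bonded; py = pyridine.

The 2 lithium counter-ions carry a total charge of +2, so each complex ion is 2−.
Ligand charges: 1×fluoro (-1 each), 1×isothiocyanato (-1 each), 2×pyridine (neutral), 2×azido (-1 each); total -4. So Sn + (-4) = 2−, giving Sn = +2.
Ligands are named alphabetically: azido before fluoro before isothiocyanato before pyridine.
The complex ion is anionic, so tin takes the -ate form stannate(II).

lithium diazidofluoroisothiocyanatobis(pyridine)stannate(II)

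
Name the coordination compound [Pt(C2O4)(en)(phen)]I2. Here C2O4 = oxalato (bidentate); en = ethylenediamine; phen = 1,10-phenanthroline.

The 2 iodide counter-ions carry a total charge of -2, so each complex ion is 2+.
Ligand charges: 1×oxalato (-2 each), 1×ethylenediamine (neutral), 1×1,10-phenanthroline (neutral); total -2. So Pt + (-2) = 2+, giving Pt = +4.
Ligands are named alphabetically: ethylenediamine before oxalato before phenanthroline.

(ethylenediamine)oxalato(1,10-phenanthroline)platinum(IV) iodide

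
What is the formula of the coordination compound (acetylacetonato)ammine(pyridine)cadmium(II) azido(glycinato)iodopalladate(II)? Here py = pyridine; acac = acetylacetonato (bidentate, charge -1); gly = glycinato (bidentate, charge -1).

Cation [Cd…]: ligand charges -1, Cd(II) ⇒ ion charge 1+.
Anion [Pd…]: ligand charges -3, Pd(II) ⇒ ion charge 1−.
One 1+ cation balances one 1− anion.

[Cd(acac)(NH3)(py)][Pd(gly)I(N3)]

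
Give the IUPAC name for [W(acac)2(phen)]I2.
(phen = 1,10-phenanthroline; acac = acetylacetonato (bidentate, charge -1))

bis(acetylacetonato)(1,10-phenanthroline)tungsten(IV) iodide

The 2 iodide counter-ions carry a total charge of -2, so each complex ion is 2+.
Ligand charges: 1×1,10-phenanthroline (neutral), 2×acetylacetonato (-1 each); total -2. So W + (-2) = 2+, giving W = +4.
Ligands are named alphabetically: acetylacetonato before phenanthroline.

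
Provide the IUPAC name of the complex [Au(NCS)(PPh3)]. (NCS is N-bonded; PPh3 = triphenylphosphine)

isothiocyanato(triphenylphosphine)gold(I)

There is no counter-ion, so the complex is neutral overall.
Ligand charges: 1×isothiocyanato (-1 each), 1×triphenylphosphine (neutral); total -1. So Au + (-1) = 0, giving Au = +1.
Ligands are named alphabetically: isothiocyanato before triphenylphosphine.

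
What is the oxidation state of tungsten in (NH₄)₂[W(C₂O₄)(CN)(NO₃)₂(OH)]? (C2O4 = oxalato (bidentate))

+4

2 ammonium outside the brackets (+1 each) → the complex ion is 2−.
Ligand charges: 1×CN = -1; 1×C2O4 = -2; 2×NO3 = -2; 1×OH = -1; sum -6.
W + (-6) = 2− ⇒ W is +4.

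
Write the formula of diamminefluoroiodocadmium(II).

[CdFI(NH3)2]

Ligands: 1 iodo (I, -1), 1 fluoro (F, -1), 2 ammine (NH3, neutral). Ligand charge sum = -2.
With Cd in oxidation state +2, the complex ion is [Cd...].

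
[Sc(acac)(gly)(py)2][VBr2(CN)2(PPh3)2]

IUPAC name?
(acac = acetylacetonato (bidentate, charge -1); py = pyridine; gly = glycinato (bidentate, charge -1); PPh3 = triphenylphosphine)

Scandium is always +3 in its complexes; the cation's ligand charges sum to -2, so the complex cation is 1+.
A 1:1 salt means the anion carries the equal and opposite charge, 1−.
Anion: ligand charges sum to -4; for the ion to be 1−, V = +3.

(acetylacetonato)(glycinato)bis(pyridine)scandium(III) dibromodicyanobis(triphenylphosphine)vanadate(III)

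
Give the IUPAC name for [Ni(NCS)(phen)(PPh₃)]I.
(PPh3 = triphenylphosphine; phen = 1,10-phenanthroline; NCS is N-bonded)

isothiocyanato(1,10-phenanthroline)(triphenylphosphine)nickel(II) iodide

The 1 iodide counter-ion carries a total charge of -1, so each complex ion is 1+.
Ligand charges: 1×triphenylphosphine (neutral), 1×1,10-phenanthroline (neutral), 1×isothiocyanato (-1 each); total -1. So Ni + (-1) = 1+, giving Ni = +2.
Ligands are named alphabetically: isothiocyanato before phenanthroline before triphenylphosphine.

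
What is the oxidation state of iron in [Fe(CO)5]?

No counter-ion: the bracketed complex is neutral.
Ligand charges: 5×CO neutral; sum 0.
Fe + (0) = 0 ⇒ Fe is 0.

0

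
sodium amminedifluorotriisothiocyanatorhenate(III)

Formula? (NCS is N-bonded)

Ligands: 1 ammine (NH3, neutral), 2 fluoro (F, -1), 3 isothiocyanato (NCS, -1). Ligand charge sum = -5.
With Re in oxidation state +3, the complex ion is [Re...]^2−.
Charge balance with sodium (+1) requires 1 complex ion per 2 sodium.

Na2[ReF2(NCS)3(NH3)]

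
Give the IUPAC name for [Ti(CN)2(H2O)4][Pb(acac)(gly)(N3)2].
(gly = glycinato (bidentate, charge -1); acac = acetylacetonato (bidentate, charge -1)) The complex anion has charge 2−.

tetraaquadicyanotitanium(IV) (acetylacetonato)diazido(glycinato)plumbate(II)

The complex anion is given as 2−; its ligand charges sum to -4, so Pb = +2.
A 1:1 salt means the cation carries the equal and opposite charge, 2+.
Cation: ligand charges sum to -2; for the ion to be 2+, Ti = +4.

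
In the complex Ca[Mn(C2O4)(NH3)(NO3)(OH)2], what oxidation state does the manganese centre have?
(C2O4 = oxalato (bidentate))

+3

1 calcium outside the brackets (+2 each) → the complex ion is 2−.
Ligand charges: 1×NO3 = -1; 1×NH3 neutral; 1×C2O4 = -2; 2×OH = -2; sum -5.
Mn + (-5) = 2− ⇒ Mn is +3.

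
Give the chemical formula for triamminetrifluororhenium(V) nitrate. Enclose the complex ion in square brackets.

[ReF3(NH3)3](NO3)2

Ligands: 3 ammine (NH3, neutral), 3 fluoro (F, -1). Ligand charge sum = -3.
Charge balance with nitrate (-1) requires 1 complex ion per 2 nitrate.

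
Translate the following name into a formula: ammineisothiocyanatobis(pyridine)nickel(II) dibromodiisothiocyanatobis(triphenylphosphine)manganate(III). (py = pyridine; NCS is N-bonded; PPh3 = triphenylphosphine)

Cation [Ni…]: ligand charges -1, Ni(II) ⇒ ion charge 1+.
Anion [Mn…]: ligand charges -4, Mn(III) ⇒ ion charge 1−.

[Ni(NCS)(NH3)(py)2][MnBr2(NCS)2(PPh3)2]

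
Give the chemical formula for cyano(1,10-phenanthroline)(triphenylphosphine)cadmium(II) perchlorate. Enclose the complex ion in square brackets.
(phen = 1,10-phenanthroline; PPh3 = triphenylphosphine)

[Cd(CN)(phen)(PPh3)]ClO4

Ligands: 1 1,10-phenanthroline (phen, neutral), 1 cyano (CN, -1), 1 triphenylphosphine (PPh3, neutral). Ligand charge sum = -1.
With Cd in oxidation state +2, the complex ion is [Cd...]^1+.
Charge balance with perchlorate (-1) requires 1 complex ion per 1 perchlorate.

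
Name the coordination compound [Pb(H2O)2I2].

diaquadiiodolead(II)

There is no counter-ion, so the complex is neutral overall.
Ligand charges: 2×iodo (-1 each), 2×aqua (neutral); total -2. So Pb + (-2) = 0, giving Pb = +2.
Ligands are named alphabetically: aqua before iodo.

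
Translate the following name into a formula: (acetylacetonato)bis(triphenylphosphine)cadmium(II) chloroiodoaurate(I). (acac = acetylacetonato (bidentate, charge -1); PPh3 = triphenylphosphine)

Cation [Cd…]: ligand charges -1, Cd(II) ⇒ ion charge 1+.
Anion [Au…]: ligand charges -2, Au(I) ⇒ ion charge 1−.
One 1+ cation balances one 1− anion.

[Cd(acac)(PPh3)2][AuClI]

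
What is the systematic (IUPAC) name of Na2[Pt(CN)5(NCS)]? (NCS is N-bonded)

sodium pentacyanoisothiocyanatoplatinate(IV)

The 2 sodium counter-ions carry a total charge of +2, so each complex ion is 2−.
Ligand charges: 5×cyano (-1 each), 1×isothiocyanato (-1 each); total -6. So Pt + (-6) = 2−, giving Pt = +4.
The complex ion is anionic, so platinum takes the -ate form platinate(IV).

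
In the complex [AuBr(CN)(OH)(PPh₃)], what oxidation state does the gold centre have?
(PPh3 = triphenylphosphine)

No counter-ion: the bracketed complex is neutral.
Ligand charges: 1×PPh3 neutral; 1×CN = -1; 1×OH = -1; 1×Br = -1; sum -3.
Au + (-3) = 0 ⇒ Au is +3.

+3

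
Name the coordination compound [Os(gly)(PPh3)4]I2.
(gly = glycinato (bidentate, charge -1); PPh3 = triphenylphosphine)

(glycinato)tetrakis(triphenylphosphine)osmium(III) iodide

The 2 iodide counter-ions carry a total charge of -2, so each complex ion is 2+.
Ligand charges: 1×glycinato (-1 each), 4×triphenylphosphine (neutral); total -1. So Os + (-1) = 2+, giving Os = +3.
Ligands are named alphabetically: glycinato before triphenylphosphine.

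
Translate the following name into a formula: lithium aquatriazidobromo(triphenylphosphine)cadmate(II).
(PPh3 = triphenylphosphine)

Ligands: 1 triphenylphosphine (PPh3, neutral), 1 bromo (Br, -1), 1 aqua (H2O, neutral), 3 azido (N3, -1). Ligand charge sum = -4.
With Cd in oxidation state +2, the complex ion is [Cd...]^2−.
Charge balance with lithium (+1) requires 1 complex ion per 2 lithium.

Li2[CdBr(H2O)(N3)3(PPh3)]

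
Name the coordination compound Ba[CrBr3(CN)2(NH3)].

barium amminetribromodicyanochromate(III)

The 1 barium counter-ion carries a total charge of +2, so each complex ion is 2−.
Ligand charges: 3×bromo (-1 each), 1×ammine (neutral), 2×cyano (-1 each); total -5. So Cr + (-5) = 2−, giving Cr = +3.
Ligands are named alphabetically: ammine before bromo before cyano.
The complex ion is anionic, so chromium takes the -ate form chromate(III).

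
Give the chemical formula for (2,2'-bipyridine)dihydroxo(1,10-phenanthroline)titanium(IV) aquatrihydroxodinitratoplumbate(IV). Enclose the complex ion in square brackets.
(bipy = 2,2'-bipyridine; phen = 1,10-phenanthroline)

Cation [Ti…]: ligand charges -2, Ti(IV) ⇒ ion charge 2+.
Anion [Pb…]: ligand charges -5, Pb(IV) ⇒ ion charge 1−.
One 2+ cation requires 2 of the 1− anion.

[Ti(bipy)(OH)2(phen)][Pb(H2O)(NO3)2(OH)3]2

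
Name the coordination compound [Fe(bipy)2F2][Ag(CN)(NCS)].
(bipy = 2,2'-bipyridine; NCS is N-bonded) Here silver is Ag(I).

Both ions are complex: the cation is named first with the plain metal name, the anion second with the -ate form; each ion's ligands are alphabetised independently.
Ag is given as +1; the anion's ligand charges sum to -2, so the complex anion is 1−.
A 1:1 salt means the cation carries the equal and opposite charge, 1+.
Cation: ligand charges sum to -2; for the ion to be 1+, Fe = +3.

bis(2,2'-bipyridine)difluoroiron(III) cyanoisothiocyanatoargentate(I)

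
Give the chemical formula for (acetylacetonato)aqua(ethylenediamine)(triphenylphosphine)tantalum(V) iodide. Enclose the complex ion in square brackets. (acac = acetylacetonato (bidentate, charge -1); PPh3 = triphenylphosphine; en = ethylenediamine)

Ligands: 1 acetylacetonato (acac, -1), 1 aqua (H2O, neutral), 1 triphenylphosphine (PPh3, neutral), 1 ethylenediamine (en, neutral). Ligand charge sum = -1.
With Ta in oxidation state +5, the complex ion is [Ta...]^4+.
Charge balance with iodide (-1) requires 1 complex ion per 4 iodide.

[Ta(acac)(en)(H2O)(PPh3)]I4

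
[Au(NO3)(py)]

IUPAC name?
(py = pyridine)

nitrato(pyridine)gold(I)

There is no counter-ion, so the complex is neutral overall.
Ligand charges: 1×nitrato (-1 each), 1×pyridine (neutral); total -1. So Au + (-1) = 0, giving Au = +1.
Ligands are named alphabetically: nitrato before pyridine.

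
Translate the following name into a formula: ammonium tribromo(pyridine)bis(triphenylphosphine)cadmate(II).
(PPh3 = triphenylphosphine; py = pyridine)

NH4[CdBr3(PPh3)2(py)]

Ligands: 2 triphenylphosphine (PPh3, neutral), 1 pyridine (py, neutral), 3 bromo (Br, -1). Ligand charge sum = -3.
With Cd in oxidation state +2, the complex ion is [Cd...]^1−.
Charge balance with ammonium (+1) requires 1 complex ion per 1 ammonium.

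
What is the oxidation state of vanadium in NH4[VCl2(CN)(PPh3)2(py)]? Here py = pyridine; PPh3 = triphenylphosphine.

1 ammonium outside the brackets (+1 each) → the complex ion is 1−.
Ligand charges: 1×py neutral; 2×Cl = -2; 2×PPh3 neutral; 1×CN = -1; sum -3.
V + (-3) = 1− ⇒ V is +2.

+2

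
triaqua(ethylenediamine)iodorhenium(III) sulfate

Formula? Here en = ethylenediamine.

[Re(en)(H2O)3I]SO4

Ligands: 3 aqua (H2O, neutral), 1 ethylenediamine (en, neutral), 1 iodo (I, -1). Ligand charge sum = -1.
With Re in oxidation state +3, the complex ion is [Re...]^2+.
Charge balance with sulfate (-2) requires 1 complex ion per 1 sulfate.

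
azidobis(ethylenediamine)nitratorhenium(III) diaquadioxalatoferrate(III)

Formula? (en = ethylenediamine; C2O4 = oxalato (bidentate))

[Re(en)2(N3)(NO3)][Fe(C2O4)2(H2O)2]

Cation [Re…]: ligand charges -2, Re(III) ⇒ ion charge 1+.
Anion [Fe…]: ligand charges -4, Fe(III) ⇒ ion charge 1−.
One 1+ cation balances one 1− anion.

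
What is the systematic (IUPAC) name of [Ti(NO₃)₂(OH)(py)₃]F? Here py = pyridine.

hydroxodinitratotris(pyridine)titanium(IV) fluoride

The 1 fluoride counter-ion carries a total charge of -1, so each complex ion is 1+.
Ligand charges: 3×pyridine (neutral), 1×hydroxo (-1 each), 2×nitrato (-1 each); total -3. So Ti + (-3) = 1+, giving Ti = +4.
Ligands are named alphabetically: hydroxo before nitrato before pyridine.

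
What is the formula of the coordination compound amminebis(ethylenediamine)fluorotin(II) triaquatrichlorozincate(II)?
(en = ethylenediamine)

Cation [Sn…]: ligand charges -1, Sn(II) ⇒ ion charge 1+.
Anion [Zn…]: ligand charges -3, Zn(II) ⇒ ion charge 1−.

[Sn(en)2F(NH3)][ZnCl3(H2O)3]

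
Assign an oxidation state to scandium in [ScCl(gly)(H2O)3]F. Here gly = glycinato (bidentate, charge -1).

1 fluoride outside the brackets (-1 each) → the complex ion is 1+.
Ligand charges: 3×H2O neutral; 1×gly = -1; 1×Cl = -1; sum -2.
Sc + (-2) = 1+ ⇒ Sc is +3.

+3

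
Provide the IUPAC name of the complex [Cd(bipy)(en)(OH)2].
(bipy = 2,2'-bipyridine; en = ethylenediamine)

(2,2'-bipyridine)(ethylenediamine)dihydroxocadmium(II)

There is no counter-ion, so the complex is neutral overall.
Ligand charges: 1×2,2'-bipyridine (neutral), 1×ethylenediamine (neutral), 2×hydroxo (-1 each); total -2. So Cd + (-2) = 0, giving Cd = +2.
Ligands are named alphabetically: bipyridine before ethylenediamine before hydroxo.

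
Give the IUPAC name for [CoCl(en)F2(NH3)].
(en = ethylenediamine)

There is no counter-ion, so the complex is neutral overall.
Ligand charges: 1×ammine (neutral), 1×chloro (-1 each), 1×ethylenediamine (neutral), 2×fluoro (-1 each); total -3. So Co + (-3) = 0, giving Co = +3.
Ligands are named alphabetically: ammine before chloro before ethylenediamine before fluoro.

amminechloro(ethylenediamine)difluorocobalt(III)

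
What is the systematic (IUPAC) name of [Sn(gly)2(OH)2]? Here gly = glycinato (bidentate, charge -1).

There is no counter-ion, so the complex is neutral overall.
Ligand charges: 2×hydroxo (-1 each), 2×glycinato (-1 each); total -4. So Sn + (-4) = 0, giving Sn = +4.
Ligands are named alphabetically: glycinato before hydroxo.

bis(glycinato)dihydroxotin(IV)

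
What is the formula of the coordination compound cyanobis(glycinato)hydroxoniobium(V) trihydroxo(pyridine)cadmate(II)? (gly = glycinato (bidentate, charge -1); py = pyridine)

Cation [Nb…]: ligand charges -4, Nb(V) ⇒ ion charge 1+.
Anion [Cd…]: ligand charges -3, Cd(II) ⇒ ion charge 1−.

[Nb(CN)(gly)2(OH)][Cd(OH)3(py)]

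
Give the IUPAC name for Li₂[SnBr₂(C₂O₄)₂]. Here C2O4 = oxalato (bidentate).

The 2 lithium counter-ions carry a total charge of +2, so each complex ion is 2−.
Ligand charges: 2×bromo (-1 each), 2×oxalato (-2 each); total -6. So Sn + (-6) = 2−, giving Sn = +4.
Ligands are named alphabetically: bromo before oxalato.
The complex ion is anionic, so tin takes the -ate form stannate(IV).

lithium dibromodioxalatostannate(IV)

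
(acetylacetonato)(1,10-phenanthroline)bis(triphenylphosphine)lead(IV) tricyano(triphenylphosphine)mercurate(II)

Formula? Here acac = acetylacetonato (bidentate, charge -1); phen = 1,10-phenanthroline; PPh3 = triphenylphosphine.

[Pb(acac)(phen)(PPh3)2][Hg(CN)3(PPh3)]3

Cation [Pb…]: ligand charges -1, Pb(IV) ⇒ ion charge 3+.
Anion [Hg…]: ligand charges -3, Hg(II) ⇒ ion charge 1−.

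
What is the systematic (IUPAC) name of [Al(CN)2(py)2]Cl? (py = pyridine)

dicyanobis(pyridine)aluminium(III) chloride

The 1 chloride counter-ion carries a total charge of -1, so each complex ion is 1+.
Ligand charges: 2×pyridine (neutral), 2×cyano (-1 each); total -2. So Al + (-2) = 1+, giving Al = +3.
Ligands are named alphabetically: cyano before pyridine.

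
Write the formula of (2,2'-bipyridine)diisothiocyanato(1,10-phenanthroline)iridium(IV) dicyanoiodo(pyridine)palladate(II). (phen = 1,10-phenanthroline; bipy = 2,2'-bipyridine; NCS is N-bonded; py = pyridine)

[Ir(bipy)(NCS)2(phen)][Pd(CN)2I(py)]2

Cation [Ir…]: ligand charges -2, Ir(IV) ⇒ ion charge 2+.
Anion [Pd…]: ligand charges -3, Pd(II) ⇒ ion charge 1−.
One 2+ cation requires 2 of the 1− anion.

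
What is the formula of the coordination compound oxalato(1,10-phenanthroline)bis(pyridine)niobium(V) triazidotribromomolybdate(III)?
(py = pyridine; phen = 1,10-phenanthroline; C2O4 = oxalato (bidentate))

[Nb(C2O4)(phen)(py)2][MoBr3(N3)3]

Cation [Nb…]: ligand charges -2, Nb(V) ⇒ ion charge 3+.
Anion [Mo…]: ligand charges -6, Mo(III) ⇒ ion charge 3−.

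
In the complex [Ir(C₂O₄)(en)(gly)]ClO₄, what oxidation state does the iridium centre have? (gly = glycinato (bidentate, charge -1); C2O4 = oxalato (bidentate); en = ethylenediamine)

+4

1 perchlorate outside the brackets (-1 each) → the complex ion is 1+.
Ligand charges: 1×gly = -1; 1×C2O4 = -2; 1×en neutral; sum -3.
Ir + (-3) = 1+ ⇒ Ir is +4.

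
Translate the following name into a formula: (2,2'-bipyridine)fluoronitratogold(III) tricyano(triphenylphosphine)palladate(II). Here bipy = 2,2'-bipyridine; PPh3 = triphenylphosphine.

[Au(bipy)F(NO3)][Pd(CN)3(PPh3)]

Cation [Au…]: ligand charges -2, Au(III) ⇒ ion charge 1+.
Anion [Pd…]: ligand charges -3, Pd(II) ⇒ ion charge 1−.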